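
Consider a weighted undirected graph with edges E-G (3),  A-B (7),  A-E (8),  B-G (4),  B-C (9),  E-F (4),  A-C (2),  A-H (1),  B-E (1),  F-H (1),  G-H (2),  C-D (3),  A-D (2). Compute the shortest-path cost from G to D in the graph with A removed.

16

Routes from G to D avoiding A:
G -> E -> B -> C -> D: 3 + 1 + 9 + 3 = 16
G -> B -> C -> D: 4 + 9 + 3 = 16
G -> H -> F -> E -> B -> C -> D: 2 + 1 + 4 + 1 + 9 + 3 = 20
Best route has total 16.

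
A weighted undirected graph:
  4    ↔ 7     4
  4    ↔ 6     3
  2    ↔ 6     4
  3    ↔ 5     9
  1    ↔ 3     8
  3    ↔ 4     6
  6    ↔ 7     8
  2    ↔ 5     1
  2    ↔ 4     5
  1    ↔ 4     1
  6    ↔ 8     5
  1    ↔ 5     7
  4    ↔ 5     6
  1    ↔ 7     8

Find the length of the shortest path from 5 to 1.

A few of the 5→1 routes:
5 - 1: 7
5 - 2 - 4 - 1: 1 + 5 + 1 = 7
5 - 4 - 1: 6 + 1 = 7
5 - 2 - 6 - 4 - 1: 1 + 4 + 3 + 1 = 9
5 - 3 - 4 - 1: 9 + 6 + 1 = 16
The minimum is 7.

7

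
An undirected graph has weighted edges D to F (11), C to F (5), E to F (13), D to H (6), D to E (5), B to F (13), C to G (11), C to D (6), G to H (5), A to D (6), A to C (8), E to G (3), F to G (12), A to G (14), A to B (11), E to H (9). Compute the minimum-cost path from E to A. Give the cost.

11

A few of the E→A routes:
E -> D -> C -> A: 5 + 6 + 8 = 19
E -> D -> A: 5 + 6 = 11
E -> G -> H -> D -> A: 3 + 5 + 6 + 6 = 20
E -> G -> A: 3 + 14 = 17
The minimum is 11.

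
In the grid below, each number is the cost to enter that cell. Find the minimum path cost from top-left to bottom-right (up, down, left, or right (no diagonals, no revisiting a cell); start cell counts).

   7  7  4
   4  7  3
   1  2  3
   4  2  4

One optimal route is r0c0 r1c0 r2c0 r2c1 r3c1 r3c2.
Its cost is 7 + 4 + 1 + 2 + 2 + 4 = 20.

20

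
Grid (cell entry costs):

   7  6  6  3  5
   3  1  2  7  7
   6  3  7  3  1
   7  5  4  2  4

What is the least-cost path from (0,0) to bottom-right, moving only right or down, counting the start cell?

28

Best path: r0c0 -> r1c0 -> r1c1 -> r1c2 -> r1c3 -> r2c3 -> r2c4 -> r3c4
Cost: 7 + 3 + 1 + 2 + 7 + 3 + 1 + 4 = 28
(Top row then right column would cost 39.)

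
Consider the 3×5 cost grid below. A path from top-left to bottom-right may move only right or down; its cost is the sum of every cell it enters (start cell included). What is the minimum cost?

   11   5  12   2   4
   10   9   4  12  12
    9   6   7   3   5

44

Path [0,0]→[0,1]→[1,1]→[1,2]→[2,2]→[2,3]→[2,4]: 11 + 5 + 9 + 4 + 7 + 3 + 5 = 44.
For comparison, the top-then-right route costs 51.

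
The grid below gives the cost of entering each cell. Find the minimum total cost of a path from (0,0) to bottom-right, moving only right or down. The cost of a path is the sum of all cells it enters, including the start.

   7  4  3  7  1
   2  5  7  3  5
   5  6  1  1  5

27

Path r0c0→r1c0→r1c1→r2c1→r2c2→r2c3→r2c4: 7 + 2 + 5 + 6 + 1 + 1 + 5 = 27.
For comparison, the top-then-right route costs 32.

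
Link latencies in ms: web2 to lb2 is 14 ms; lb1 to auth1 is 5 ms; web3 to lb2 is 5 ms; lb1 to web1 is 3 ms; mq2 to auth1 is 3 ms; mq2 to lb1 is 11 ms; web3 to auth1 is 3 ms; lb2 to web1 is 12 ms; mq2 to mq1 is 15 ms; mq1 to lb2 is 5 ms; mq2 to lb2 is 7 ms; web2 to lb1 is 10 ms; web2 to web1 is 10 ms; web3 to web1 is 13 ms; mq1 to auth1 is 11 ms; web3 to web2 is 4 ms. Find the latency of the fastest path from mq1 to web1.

Comparing a few candidate routes:
mq1 -> lb2 -> mq2 -> auth1 -> lb1 -> web1: 5 + 7 + 3 + 5 + 3 = 23
mq1 -> lb2 -> web1: 5 + 12 = 17
mq1 -> auth1 -> lb1 -> web1: 11 + 5 + 3 = 19
mq1 -> lb2 -> web3 -> web1: 5 + 5 + 13 = 23
mq1 -> lb2 -> web3 -> auth1 -> lb1 -> web1: 5 + 5 + 3 + 5 + 3 = 21
mq1 -> lb2 -> web3 -> web2 -> web1: 5 + 5 + 4 + 10 = 24
Best route has total 17 ms.

17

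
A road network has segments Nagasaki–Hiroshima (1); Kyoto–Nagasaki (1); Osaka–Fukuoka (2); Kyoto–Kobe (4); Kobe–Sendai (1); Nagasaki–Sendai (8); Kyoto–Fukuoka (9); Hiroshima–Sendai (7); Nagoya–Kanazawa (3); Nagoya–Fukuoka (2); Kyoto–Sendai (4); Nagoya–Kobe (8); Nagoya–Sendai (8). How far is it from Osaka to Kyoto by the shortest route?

11

A few of the Osaka→Kyoto routes:
Osaka → Fukuoka → Nagoya → Kobe → Sendai → Kyoto: 2 + 2 + 8 + 1 + 4 = 17
Osaka → Fukuoka → Kyoto: 2 + 9 = 11
Osaka → Fukuoka → Nagoya → Sendai → Kyoto: 2 + 2 + 8 + 4 = 16
Osaka → Fukuoka → Nagoya → Sendai → Kobe → Kyoto: 2 + 2 + 8 + 1 + 4 = 17
Osaka → Fukuoka → Nagoya → Kobe → Kyoto: 2 + 2 + 8 + 4 = 16
The minimum is 11 mi.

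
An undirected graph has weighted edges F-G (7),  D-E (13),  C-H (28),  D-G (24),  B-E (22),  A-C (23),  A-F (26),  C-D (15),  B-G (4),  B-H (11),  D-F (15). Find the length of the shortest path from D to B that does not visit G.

Paths from D to B avoiding G:
D → E → B: 13 + 22 = 35
D → F → A → C → H → B: 15 + 26 + 23 + 28 + 11 = 103
D → C → H → B: 15 + 28 + 11 = 54
The minimum is 35.

35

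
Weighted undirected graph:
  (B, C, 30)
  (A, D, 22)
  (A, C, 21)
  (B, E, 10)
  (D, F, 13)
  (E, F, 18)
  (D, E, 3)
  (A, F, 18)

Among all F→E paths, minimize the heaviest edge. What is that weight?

13

Routes from F to E:
F-E: max(18) = 18
F-A-D-E: max(18, 22, 3) = 22
F-A-C-B-E: max(18, 21, 30, 10) = 30
F-D-A-C-B-E: max(13, 22, 21, 30, 10) = 30
F-D-E: max(13, 3) = 13
Smallest bottleneck: 13.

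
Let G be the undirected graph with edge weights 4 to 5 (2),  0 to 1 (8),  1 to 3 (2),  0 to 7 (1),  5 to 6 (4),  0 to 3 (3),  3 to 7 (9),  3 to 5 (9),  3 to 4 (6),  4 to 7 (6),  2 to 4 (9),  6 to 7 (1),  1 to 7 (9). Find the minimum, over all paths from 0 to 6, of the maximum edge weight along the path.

1

A few of the 0→6 routes:
0 → 3 → 4 → 5 → 6: max(3, 6, 2, 4) = 6
0 → 3 → 4 → 7 → 6: max(3, 6, 6, 1) = 6
0 → 7 → 6: max(1, 1) = 1
Smallest bottleneck: 1.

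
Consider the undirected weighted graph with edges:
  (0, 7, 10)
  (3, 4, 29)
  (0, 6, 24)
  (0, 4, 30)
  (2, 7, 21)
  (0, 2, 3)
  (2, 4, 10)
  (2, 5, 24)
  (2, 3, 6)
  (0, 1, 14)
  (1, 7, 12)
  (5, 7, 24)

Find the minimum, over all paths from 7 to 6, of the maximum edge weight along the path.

24

A few of the 7→6 routes:
7-1-0-6: max(12, 14, 24) = 24
7-0-6: max(10, 24) = 24
7-5-2-0-6: max(24, 24, 3, 24) = 24
Best route has worst link 24.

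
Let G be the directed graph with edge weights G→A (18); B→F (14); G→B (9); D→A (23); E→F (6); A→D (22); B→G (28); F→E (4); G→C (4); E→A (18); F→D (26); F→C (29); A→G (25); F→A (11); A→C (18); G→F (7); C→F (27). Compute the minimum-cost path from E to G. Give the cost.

Routes from E to G:
E→A→G: 18 + 25 = 43
E→F→A→G: 6 + 11 + 25 = 42
E→F→D→A→G: 6 + 26 + 23 + 25 = 80
Shortest: 42.

42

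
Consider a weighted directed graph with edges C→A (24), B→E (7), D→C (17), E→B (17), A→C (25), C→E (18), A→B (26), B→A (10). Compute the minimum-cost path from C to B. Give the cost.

35

Candidate routes:
C→A→B: 24 + 26 = 50
C→E→B: 18 + 17 = 35
The minimum is 35.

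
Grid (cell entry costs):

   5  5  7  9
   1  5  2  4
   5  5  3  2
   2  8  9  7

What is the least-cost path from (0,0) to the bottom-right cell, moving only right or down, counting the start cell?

Path (0,0)→(1,0)→(1,1)→(1,2)→(2,2)→(2,3)→(3,3): 5 + 1 + 5 + 2 + 3 + 2 + 7 = 25.
For comparison, the top-then-right route costs 39.

25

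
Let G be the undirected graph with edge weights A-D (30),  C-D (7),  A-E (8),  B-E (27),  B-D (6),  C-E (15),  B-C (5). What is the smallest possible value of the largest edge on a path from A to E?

Routes from A to E:
A→D→C→E: max(30, 7, 15) = 30
A→E: max(8) = 8
A→D→C→B→E: max(30, 7, 5, 27) = 30
A→D→B→C→E: max(30, 6, 5, 15) = 30
A→D→B→E: max(30, 6, 27) = 30
Best route has worst link 8.

8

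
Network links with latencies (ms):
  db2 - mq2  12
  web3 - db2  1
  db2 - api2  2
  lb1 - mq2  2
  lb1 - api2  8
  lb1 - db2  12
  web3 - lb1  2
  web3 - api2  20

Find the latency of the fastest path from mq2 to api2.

7

Some routes from mq2 to api2:
mq2 -> lb1 -> web3 -> db2 -> api2: 2 + 2 + 1 + 2 = 7
mq2 -> db2 -> api2: 12 + 2 = 14
mq2 -> lb1 -> db2 -> api2: 2 + 12 + 2 = 16
mq2 -> lb1 -> web3 -> api2: 2 + 2 + 20 = 24
mq2 -> db2 -> web3 -> lb1 -> api2: 12 + 1 + 2 + 8 = 23
mq2 -> lb1 -> api2: 2 + 8 = 10
Best route has total 7 ms.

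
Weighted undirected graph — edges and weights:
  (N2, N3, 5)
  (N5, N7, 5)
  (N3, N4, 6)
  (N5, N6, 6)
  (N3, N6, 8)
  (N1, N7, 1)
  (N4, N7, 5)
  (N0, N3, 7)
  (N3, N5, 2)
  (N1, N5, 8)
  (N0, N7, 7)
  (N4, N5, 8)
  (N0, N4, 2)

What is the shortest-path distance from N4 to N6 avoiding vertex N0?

14

Comparing a few candidate routes:
N4 - N5 - N6: 8 + 6 = 14
N4 - N3 - N5 - N6: 6 + 2 + 6 = 14
N4 - N3 - N6: 6 + 8 = 14
The minimum is 14.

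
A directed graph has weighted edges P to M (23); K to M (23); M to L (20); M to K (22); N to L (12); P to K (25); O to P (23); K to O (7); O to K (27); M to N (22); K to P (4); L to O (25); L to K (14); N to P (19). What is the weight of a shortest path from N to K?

A few of the N→K routes:
N → L → K: 12 + 14 = 26
N → P → M → K: 19 + 23 + 22 = 64
N → P → K: 19 + 25 = 44
The minimum is 26.

26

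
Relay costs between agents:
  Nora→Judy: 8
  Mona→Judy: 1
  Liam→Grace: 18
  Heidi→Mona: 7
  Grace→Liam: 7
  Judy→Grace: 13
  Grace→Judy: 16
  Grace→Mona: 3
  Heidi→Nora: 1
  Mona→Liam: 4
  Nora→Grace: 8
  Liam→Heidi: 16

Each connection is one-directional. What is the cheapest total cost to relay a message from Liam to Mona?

21

Paths from Liam to Mona:
Liam → Heidi → Nora → Judy → Grace → Mona: 16 + 1 + 8 + 13 + 3 = 41
Liam → Grace → Mona: 18 + 3 = 21
Liam → Heidi → Mona: 16 + 7 = 23
Liam → Heidi → Nora → Grace → Mona: 16 + 1 + 8 + 3 = 28
Shortest: 21.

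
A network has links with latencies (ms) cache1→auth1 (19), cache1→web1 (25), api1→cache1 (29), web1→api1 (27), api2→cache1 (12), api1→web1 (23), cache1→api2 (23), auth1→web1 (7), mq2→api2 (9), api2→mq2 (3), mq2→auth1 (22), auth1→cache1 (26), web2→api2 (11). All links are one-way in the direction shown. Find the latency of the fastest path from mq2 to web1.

Routes from mq2 to web1:
mq2 - auth1 - web1: 22 + 7 = 29
mq2 - auth1 - cache1 - web1: 22 + 26 + 25 = 73
mq2 - api2 - cache1 - web1: 9 + 12 + 25 = 46
mq2 - api2 - cache1 - auth1 - web1: 9 + 12 + 19 + 7 = 47
Best route has total 29 ms.

29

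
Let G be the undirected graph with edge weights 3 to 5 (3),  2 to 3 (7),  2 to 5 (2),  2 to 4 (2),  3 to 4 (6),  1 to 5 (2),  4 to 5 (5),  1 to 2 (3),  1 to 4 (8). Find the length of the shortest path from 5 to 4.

4

Some routes from 5 to 4:
5 -> 1 -> 2 -> 4: 2 + 3 + 2 = 7
5 -> 2 -> 4: 2 + 2 = 4
5 -> 3 -> 4: 3 + 6 = 9
5 -> 4: 5
Best route has total 4.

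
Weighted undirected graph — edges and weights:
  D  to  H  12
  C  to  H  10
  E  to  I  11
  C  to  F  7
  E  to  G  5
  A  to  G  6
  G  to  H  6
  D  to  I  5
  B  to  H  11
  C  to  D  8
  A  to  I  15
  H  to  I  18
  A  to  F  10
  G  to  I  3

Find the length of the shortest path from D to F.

15

Some routes from D to F:
D-H-C-F: 12 + 10 + 7 = 29
D-I-G-A-F: 5 + 3 + 6 + 10 = 24
D-C-F: 8 + 7 = 15
D-I-G-H-C-F: 5 + 3 + 6 + 10 + 7 = 31
D-I-A-F: 5 + 15 + 10 = 30
The minimum is 15.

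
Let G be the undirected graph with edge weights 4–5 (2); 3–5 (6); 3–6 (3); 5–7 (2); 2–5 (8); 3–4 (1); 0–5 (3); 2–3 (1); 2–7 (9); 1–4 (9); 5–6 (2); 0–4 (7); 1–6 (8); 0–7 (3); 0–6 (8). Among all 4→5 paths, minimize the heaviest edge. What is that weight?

2

A few of the 4→5 routes:
4 -> 3 -> 6 -> 5: max(1, 3, 2) = 3
4 -> 0 -> 5: max(7, 3) = 7
4 -> 5: max(2) = 2
4 -> 3 -> 5: max(1, 6) = 6
Smallest bottleneck: 2.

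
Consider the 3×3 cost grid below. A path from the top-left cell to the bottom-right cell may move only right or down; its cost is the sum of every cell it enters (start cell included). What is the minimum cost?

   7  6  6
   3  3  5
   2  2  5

Cheapest: (0,0) (1,0) (2,0) (2,1) (2,2)
  7 + 3 + 2 + 2 + 5 = 19
(Top row then right column would cost 29.)

19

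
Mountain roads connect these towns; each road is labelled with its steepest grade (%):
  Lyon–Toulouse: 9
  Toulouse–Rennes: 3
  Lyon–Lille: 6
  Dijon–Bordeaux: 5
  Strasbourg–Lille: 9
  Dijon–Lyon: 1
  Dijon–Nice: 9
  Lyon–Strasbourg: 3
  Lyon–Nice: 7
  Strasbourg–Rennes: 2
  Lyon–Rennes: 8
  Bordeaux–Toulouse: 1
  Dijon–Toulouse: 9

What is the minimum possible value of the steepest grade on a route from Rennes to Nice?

7

Checking several routes:
Rennes → Lyon → Toulouse → Bordeaux → Dijon → Nice: max(8, 9, 1, 5, 9) = 9
Rennes → Lyon → Nice: max(8, 7) = 8
Rennes → Lyon → Toulouse → Dijon → Nice: max(8, 9, 9, 9) = 9
Rennes → Toulouse → Bordeaux → Dijon → Lyon → Nice: max(3, 1, 5, 1, 7) = 7
Rennes → Strasbourg → Lyon → Nice: max(2, 3, 7) = 7
Rennes → Lyon → Dijon → Nice: max(8, 1, 9) = 9
The minimum achievable maximum is 7%.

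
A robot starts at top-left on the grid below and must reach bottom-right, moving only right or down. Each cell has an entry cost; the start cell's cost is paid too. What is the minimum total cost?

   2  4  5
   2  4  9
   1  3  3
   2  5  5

Cheapest: [0,0] [1,0] [2,0] [2,1] [2,2] [3,2]
  2 + 2 + 1 + 3 + 3 + 5 = 16
For comparison, the top-then-right route costs 28.

16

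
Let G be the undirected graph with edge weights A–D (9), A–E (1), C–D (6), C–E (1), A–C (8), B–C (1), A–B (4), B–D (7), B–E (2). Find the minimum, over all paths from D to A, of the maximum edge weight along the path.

Comparing a few candidate routes:
D → C → B → E → A: max(6, 1, 2, 1) = 6
D → C → E → B → A: max(6, 1, 2, 4) = 6
D → C → E → A: max(6, 1, 1) = 6
D → B → E → A: max(7, 2, 1) = 7
D → C → B → A: max(6, 1, 4) = 6
Best route has worst link 6.

6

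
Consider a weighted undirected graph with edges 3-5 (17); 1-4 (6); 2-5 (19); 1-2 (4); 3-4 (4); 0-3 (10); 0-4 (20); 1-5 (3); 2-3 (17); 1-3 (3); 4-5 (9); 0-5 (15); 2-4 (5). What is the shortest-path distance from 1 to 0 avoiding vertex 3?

18

Checking several routes:
1-5-0: 3 + 15 = 18
1-2-4-0: 4 + 5 + 20 = 29
1-4-0: 6 + 20 = 26
Shortest: 18.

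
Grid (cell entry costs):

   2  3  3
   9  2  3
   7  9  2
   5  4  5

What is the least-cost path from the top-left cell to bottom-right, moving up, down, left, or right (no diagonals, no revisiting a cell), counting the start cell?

Path r0c0 -> r0c1 -> r1c1 -> r1c2 -> r2c2 -> r3c2: 2 + 3 + 2 + 3 + 2 + 5 = 17.

17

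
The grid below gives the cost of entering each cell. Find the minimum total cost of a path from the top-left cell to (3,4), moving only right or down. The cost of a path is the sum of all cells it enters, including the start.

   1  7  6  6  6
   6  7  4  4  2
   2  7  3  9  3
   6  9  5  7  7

Best path: (0,0) -> (0,1) -> (0,2) -> (1,2) -> (1,3) -> (1,4) -> (2,4) -> (3,4)
Cost: 1 + 7 + 6 + 4 + 4 + 2 + 3 + 7 = 34
For comparison, the top-then-right route costs 38.

34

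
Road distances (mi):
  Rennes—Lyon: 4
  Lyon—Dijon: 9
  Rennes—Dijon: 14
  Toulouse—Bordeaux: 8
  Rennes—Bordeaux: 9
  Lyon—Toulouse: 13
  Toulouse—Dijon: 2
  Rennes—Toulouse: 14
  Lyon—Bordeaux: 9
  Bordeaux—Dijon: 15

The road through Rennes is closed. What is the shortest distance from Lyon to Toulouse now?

11

A few of the Lyon→Toulouse routes:
Lyon-Toulouse: 13
Lyon-Dijon-Toulouse: 9 + 2 = 11
Lyon-Bordeaux-Toulouse: 9 + 8 = 17
Lyon-Bordeaux-Dijon-Toulouse: 9 + 15 + 2 = 26
Best route has total 11 mi.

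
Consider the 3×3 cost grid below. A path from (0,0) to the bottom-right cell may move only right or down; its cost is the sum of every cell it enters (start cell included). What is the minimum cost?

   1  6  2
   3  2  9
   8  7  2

Cheapest: (0,0)→(1,0)→(1,1)→(2,1)→(2,2)
  1 + 3 + 2 + 7 + 2 = 15
(Top row then right column would cost 20.)

15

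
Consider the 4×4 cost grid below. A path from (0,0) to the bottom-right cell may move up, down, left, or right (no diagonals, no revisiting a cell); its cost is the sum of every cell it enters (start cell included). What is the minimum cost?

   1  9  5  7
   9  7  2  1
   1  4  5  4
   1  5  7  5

27

Cheapest: r0c0 r0c1 r0c2 r1c2 r1c3 r2c3 r3c3
  1 + 9 + 5 + 2 + 1 + 4 + 5 = 27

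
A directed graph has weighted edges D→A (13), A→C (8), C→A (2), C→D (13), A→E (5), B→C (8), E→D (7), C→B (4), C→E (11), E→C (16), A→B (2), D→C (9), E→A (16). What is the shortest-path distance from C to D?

13

Paths from C to D:
C → A → E → D: 2 + 5 + 7 = 14
C → E → D: 11 + 7 = 18
C → D: 13
The minimum is 13.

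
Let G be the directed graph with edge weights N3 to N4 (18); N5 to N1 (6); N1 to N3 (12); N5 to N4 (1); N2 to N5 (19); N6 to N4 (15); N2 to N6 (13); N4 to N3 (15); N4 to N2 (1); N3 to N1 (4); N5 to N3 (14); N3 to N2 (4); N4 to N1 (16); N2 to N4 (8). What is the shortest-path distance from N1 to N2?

Paths from N1 to N2:
N1-N3-N2: 12 + 4 = 16
N1-N3-N4-N2: 12 + 18 + 1 = 31
Shortest: 16.

16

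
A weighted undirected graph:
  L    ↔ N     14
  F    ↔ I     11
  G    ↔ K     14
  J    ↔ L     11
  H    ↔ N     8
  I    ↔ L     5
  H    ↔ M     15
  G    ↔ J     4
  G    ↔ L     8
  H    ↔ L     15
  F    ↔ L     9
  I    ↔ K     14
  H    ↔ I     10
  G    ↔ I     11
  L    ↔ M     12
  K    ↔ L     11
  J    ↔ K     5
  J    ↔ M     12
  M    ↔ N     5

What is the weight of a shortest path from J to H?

A few of the J→H routes:
J -> G -> L -> H: 4 + 8 + 15 = 27
J -> G -> I -> H: 4 + 11 + 10 = 25
J -> L -> I -> H: 11 + 5 + 10 = 26
J -> L -> H: 11 + 15 = 26
J -> M -> N -> H: 12 + 5 + 8 = 25
J -> M -> H: 12 + 15 = 27
Best route has total 25.

25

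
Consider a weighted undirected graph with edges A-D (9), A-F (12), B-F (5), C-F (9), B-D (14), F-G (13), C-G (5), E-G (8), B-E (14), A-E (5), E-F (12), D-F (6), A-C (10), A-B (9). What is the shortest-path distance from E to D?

14

A few of the E→D routes:
E → A → F → D: 5 + 12 + 6 = 23
E → F → D: 12 + 6 = 18
E → A → D: 5 + 9 = 14
Shortest: 14.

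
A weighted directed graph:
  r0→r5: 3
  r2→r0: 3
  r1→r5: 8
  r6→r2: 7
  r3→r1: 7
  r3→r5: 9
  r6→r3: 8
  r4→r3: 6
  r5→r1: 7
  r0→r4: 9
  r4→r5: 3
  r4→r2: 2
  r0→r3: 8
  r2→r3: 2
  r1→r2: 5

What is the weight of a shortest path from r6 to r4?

Paths from r6 to r4:
r6 → r3 → r5 → r1 → r2 → r0 → r4: 8 + 9 + 7 + 5 + 3 + 9 = 41
r6 → r2 → r0 → r4: 7 + 3 + 9 = 19
r6 → r3 → r1 → r2 → r0 → r4: 8 + 7 + 5 + 3 + 9 = 32
The minimum is 19.

19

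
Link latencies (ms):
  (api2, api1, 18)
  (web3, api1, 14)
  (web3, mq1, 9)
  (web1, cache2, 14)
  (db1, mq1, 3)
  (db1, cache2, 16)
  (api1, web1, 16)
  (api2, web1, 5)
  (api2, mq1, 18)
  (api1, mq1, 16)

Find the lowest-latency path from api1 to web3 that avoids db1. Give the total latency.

Checking several routes:
api1-mq1-web3: 16 + 9 = 25
api1-web3: 14
api1-api2-mq1-web3: 18 + 18 + 9 = 45
Shortest: 14 ms.

14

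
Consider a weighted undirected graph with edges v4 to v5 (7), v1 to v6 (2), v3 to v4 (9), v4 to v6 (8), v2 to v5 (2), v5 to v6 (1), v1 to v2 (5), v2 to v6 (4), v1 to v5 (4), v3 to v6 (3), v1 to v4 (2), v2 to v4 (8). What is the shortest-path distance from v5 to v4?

A few of the v5→v4 routes:
v5-v4: 7
v5-v2-v4: 2 + 8 = 10
v5-v1-v4: 4 + 2 = 6
v5-v6-v4: 1 + 8 = 9
v5-v6-v1-v4: 1 + 2 + 2 = 5
v5-v2-v1-v4: 2 + 5 + 2 = 9
Shortest: 5.

5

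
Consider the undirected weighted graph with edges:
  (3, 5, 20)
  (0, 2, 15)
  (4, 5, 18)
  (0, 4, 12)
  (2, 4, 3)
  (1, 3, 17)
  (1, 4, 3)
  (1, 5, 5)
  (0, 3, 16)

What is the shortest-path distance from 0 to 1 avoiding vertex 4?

33

Routes from 0 to 1 avoiding 4:
0-3-1: 16 + 17 = 33
0-3-5-1: 16 + 20 + 5 = 41
The minimum is 33.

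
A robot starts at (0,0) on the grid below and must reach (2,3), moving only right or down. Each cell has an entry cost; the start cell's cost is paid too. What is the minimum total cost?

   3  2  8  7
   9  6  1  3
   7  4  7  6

21

Take r0c0 -> r0c1 -> r1c1 -> r1c2 -> r1c3 -> r2c3 for a total of 3 + 2 + 6 + 1 + 3 + 6 = 21.
(Top row then right column would cost 29.)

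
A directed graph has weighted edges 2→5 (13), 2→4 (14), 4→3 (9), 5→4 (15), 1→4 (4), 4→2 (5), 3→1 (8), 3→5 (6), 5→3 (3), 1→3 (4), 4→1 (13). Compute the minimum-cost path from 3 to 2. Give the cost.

17

Paths from 3 to 2:
3 - 5 - 4 - 2: 6 + 15 + 5 = 26
3 - 1 - 4 - 2: 8 + 4 + 5 = 17
Shortest: 17.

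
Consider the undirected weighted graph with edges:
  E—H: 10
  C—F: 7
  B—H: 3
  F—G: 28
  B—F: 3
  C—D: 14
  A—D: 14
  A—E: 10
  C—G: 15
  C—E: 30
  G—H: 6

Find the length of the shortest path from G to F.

Checking several routes:
G -> F: 28
G -> H -> B -> F: 6 + 3 + 3 = 12
G -> C -> F: 15 + 7 = 22
G -> H -> E -> A -> D -> C -> F: 6 + 10 + 10 + 14 + 14 + 7 = 61
G -> H -> E -> C -> F: 6 + 10 + 30 + 7 = 53
G -> C -> E -> H -> B -> F: 15 + 30 + 10 + 3 + 3 = 61
The minimum is 12.

12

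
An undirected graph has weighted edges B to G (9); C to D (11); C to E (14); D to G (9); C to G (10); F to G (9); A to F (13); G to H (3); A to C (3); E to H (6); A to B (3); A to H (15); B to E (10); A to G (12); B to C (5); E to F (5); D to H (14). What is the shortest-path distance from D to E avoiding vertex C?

18

Comparing a few candidate routes:
D -> G -> B -> E: 9 + 9 + 10 = 28
D -> G -> H -> E: 9 + 3 + 6 = 18
D -> G -> F -> E: 9 + 9 + 5 = 23
D -> H -> E: 14 + 6 = 20
Shortest: 18.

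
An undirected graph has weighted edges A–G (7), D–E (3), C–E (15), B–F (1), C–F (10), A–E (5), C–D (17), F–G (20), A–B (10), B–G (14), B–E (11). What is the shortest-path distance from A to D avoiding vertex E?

Candidate routes:
A-G-F-C-D: 7 + 20 + 10 + 17 = 54
A-G-B-F-C-D: 7 + 14 + 1 + 10 + 17 = 49
A-B-G-F-C-D: 10 + 14 + 20 + 10 + 17 = 71
A-B-F-C-D: 10 + 1 + 10 + 17 = 38
The minimum is 38.

38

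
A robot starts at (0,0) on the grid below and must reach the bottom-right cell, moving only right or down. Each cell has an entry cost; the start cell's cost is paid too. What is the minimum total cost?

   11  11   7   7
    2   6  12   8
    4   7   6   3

33

Best path: (0,0) (1,0) (2,0) (2,1) (2,2) (2,3)
Cost: 11 + 2 + 4 + 7 + 6 + 3 = 33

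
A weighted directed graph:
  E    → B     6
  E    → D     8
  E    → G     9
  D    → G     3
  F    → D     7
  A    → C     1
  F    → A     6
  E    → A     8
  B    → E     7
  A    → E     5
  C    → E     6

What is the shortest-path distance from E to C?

9

Candidate routes:
E → A → C: 8 + 1 = 9
The minimum is 9.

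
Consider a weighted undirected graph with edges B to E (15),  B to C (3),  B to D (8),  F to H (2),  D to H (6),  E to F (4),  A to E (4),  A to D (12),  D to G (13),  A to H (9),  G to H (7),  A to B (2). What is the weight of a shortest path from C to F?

13

Some routes from C to F:
C - B - A - E - F: 3 + 2 + 4 + 4 = 13
C - B - E - F: 3 + 15 + 4 = 22
C - B - A - H - F: 3 + 2 + 9 + 2 = 16
C - B - A - D - H - F: 3 + 2 + 12 + 6 + 2 = 25
C - B - D - H - F: 3 + 8 + 6 + 2 = 19
Shortest: 13.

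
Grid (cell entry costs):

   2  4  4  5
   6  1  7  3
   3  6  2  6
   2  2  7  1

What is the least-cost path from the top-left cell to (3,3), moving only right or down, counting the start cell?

22

Take r0c0 → r0c1 → r1c1 → r2c1 → r2c2 → r2c3 → r3c3 for a total of 2 + 4 + 1 + 6 + 2 + 6 + 1 = 22.
For comparison, the top-then-right route costs 25.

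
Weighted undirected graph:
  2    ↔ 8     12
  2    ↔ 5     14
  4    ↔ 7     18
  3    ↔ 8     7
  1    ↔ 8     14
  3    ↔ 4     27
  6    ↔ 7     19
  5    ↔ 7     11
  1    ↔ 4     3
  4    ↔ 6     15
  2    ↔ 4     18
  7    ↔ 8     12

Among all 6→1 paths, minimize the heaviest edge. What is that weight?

15

A few of the 6→1 routes:
6 → 4 → 2 → 5 → 7 → 8 → 1: max(15, 18, 14, 11, 12, 14) = 18
6 → 4 → 1: max(15, 3) = 15
6 → 4 → 2 → 8 → 1: max(15, 18, 12, 14) = 18
6 → 4 → 7 → 5 → 2 → 8 → 1: max(15, 18, 11, 14, 12, 14) = 18
The minimum achievable maximum is 15.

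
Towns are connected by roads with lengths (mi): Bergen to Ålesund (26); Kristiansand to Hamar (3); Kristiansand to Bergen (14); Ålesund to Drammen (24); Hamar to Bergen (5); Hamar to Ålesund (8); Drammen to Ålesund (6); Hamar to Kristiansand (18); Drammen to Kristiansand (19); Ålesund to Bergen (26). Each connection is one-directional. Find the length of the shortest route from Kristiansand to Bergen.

Routes from Kristiansand to Bergen:
Kristiansand - Hamar - Ålesund - Bergen: 3 + 8 + 26 = 37
Kristiansand - Bergen: 14
Kristiansand - Hamar - Bergen: 3 + 5 = 8
Shortest: 8 mi.

8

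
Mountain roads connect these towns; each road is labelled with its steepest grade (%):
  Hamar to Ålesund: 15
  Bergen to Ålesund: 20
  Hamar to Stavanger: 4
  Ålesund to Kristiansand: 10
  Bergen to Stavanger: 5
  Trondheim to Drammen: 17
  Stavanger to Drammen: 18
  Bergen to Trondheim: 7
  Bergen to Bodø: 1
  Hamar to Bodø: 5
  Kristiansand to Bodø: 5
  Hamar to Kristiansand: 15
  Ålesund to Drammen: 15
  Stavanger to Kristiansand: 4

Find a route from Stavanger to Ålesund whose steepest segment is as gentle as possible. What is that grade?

A few of the Stavanger→Ålesund routes:
Stavanger -> Bergen -> Bodø -> Kristiansand -> Ålesund: max(5, 1, 5, 10) = 10
Stavanger -> Hamar -> Bodø -> Kristiansand -> Ålesund: max(4, 5, 5, 10) = 10
Stavanger -> Hamar -> Ålesund: max(4, 15) = 15
Stavanger -> Hamar -> Kristiansand -> Ålesund: max(4, 15, 10) = 15
Stavanger -> Kristiansand -> Ålesund: max(4, 10) = 10
Best route has worst link 10%.

10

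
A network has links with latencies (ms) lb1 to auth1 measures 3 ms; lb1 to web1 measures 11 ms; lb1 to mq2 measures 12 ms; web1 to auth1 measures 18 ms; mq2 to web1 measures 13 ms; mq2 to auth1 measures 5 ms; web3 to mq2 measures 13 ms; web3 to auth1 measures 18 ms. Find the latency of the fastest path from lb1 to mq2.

8

Comparing a few candidate routes:
lb1-web1-mq2: 11 + 13 = 24
lb1-auth1-mq2: 3 + 5 = 8
lb1-mq2: 12
The minimum is 8 ms.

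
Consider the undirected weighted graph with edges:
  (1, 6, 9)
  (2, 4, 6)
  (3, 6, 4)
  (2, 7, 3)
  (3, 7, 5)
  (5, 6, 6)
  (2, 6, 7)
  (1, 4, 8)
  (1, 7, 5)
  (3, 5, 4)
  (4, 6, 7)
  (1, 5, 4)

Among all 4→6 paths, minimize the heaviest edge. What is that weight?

A few of the 4→6 routes:
4 → 2 → 7 → 3 → 5 → 6: max(6, 3, 5, 4, 6) = 6
4 → 2 → 7 → 3 → 6: max(6, 3, 5, 4) = 6
4 → 2 → 6: max(6, 7) = 7
4 → 2 → 7 → 1 → 5 → 6: max(6, 3, 5, 4, 6) = 6
4 → 2 → 7 → 1 → 5 → 3 → 6: max(6, 3, 5, 4, 4, 4) = 6
Best route has worst link 6.

6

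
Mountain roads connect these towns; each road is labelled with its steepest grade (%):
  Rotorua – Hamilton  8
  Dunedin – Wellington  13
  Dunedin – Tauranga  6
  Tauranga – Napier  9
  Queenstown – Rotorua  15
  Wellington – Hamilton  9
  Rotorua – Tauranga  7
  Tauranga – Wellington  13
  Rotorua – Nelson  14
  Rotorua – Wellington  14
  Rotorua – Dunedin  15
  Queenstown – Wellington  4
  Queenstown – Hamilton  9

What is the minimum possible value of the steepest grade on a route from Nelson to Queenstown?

A few of the Nelson→Queenstown routes:
Nelson - Rotorua - Tauranga - Dunedin - Wellington - Hamilton - Queenstown: max(14, 7, 6, 13, 9, 9) = 14
Nelson - Rotorua - Tauranga - Wellington - Hamilton - Queenstown: max(14, 7, 13, 9, 9) = 14
Nelson - Rotorua - Tauranga - Wellington - Queenstown: max(14, 7, 13, 4) = 14
Nelson - Rotorua - Tauranga - Dunedin - Wellington - Queenstown: max(14, 7, 6, 13, 4) = 14
Nelson - Rotorua - Wellington - Hamilton - Queenstown: max(14, 14, 9, 9) = 14
The minimum achievable maximum is 14%.

14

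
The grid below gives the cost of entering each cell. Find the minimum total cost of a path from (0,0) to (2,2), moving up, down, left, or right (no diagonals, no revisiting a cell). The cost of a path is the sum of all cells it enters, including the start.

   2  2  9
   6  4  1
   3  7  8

Path (0,0) (0,1) (1,1) (1,2) (2,2): 2 + 2 + 4 + 1 + 8 = 17.

17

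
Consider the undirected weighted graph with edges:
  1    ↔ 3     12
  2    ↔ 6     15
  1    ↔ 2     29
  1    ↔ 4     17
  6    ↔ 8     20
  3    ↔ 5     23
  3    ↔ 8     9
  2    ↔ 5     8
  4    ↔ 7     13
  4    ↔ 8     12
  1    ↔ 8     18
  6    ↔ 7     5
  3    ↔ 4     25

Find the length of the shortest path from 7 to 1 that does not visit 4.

Paths from 7 to 1 avoiding 4:
7 - 6 - 8 - 1: 5 + 20 + 18 = 43
7 - 6 - 8 - 3 - 1: 5 + 20 + 9 + 12 = 46
7 - 6 - 8 - 3 - 5 - 2 - 1: 5 + 20 + 9 + 23 + 8 + 29 = 94
7 - 6 - 2 - 5 - 3 - 1: 5 + 15 + 8 + 23 + 12 = 63
7 - 6 - 2 - 1: 5 + 15 + 29 = 49
7 - 6 - 2 - 5 - 3 - 8 - 1: 5 + 15 + 8 + 23 + 9 + 18 = 78
Best route has total 43.

43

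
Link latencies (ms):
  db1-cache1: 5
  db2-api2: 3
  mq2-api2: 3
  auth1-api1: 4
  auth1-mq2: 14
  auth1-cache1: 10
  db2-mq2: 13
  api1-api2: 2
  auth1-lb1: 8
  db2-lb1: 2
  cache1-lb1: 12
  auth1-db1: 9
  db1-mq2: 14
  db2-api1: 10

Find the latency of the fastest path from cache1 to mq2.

19

A few of the cache1→mq2 routes:
cache1 → db1 → auth1 → api1 → api2 → mq2: 5 + 9 + 4 + 2 + 3 = 23
cache1 → lb1 → db2 → api2 → mq2: 12 + 2 + 3 + 3 = 20
cache1 → auth1 → api1 → api2 → mq2: 10 + 4 + 2 + 3 = 19
cache1 → db1 → mq2: 5 + 14 = 19
Shortest: 19 ms.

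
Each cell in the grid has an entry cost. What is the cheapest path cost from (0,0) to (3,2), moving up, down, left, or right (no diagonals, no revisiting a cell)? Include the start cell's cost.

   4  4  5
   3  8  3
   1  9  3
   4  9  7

Cheapest: r0c0 → r0c1 → r0c2 → r1c2 → r2c2 → r3c2
  4 + 4 + 5 + 3 + 3 + 7 = 26

26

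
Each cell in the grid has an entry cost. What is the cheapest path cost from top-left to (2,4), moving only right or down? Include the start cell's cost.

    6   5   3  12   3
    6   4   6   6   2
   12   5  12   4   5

33

Take (0,0) (0,1) (0,2) (1,2) (1,3) (1,4) (2,4) for a total of 6 + 5 + 3 + 6 + 6 + 2 + 5 = 33.
For comparison, the top-then-right route costs 36.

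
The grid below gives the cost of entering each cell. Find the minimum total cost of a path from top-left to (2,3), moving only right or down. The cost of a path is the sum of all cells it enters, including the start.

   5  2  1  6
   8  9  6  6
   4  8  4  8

26

Best path: [0,0] → [0,1] → [0,2] → [1,2] → [2,2] → [2,3]
Cost: 5 + 2 + 1 + 6 + 4 + 8 = 26
For comparison, the top-then-right route costs 28.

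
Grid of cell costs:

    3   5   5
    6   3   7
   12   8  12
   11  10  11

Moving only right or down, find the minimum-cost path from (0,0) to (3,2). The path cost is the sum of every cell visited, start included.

40

Take r0c0→r0c1→r1c1→r2c1→r3c1→r3c2 for a total of 3 + 5 + 3 + 8 + 10 + 11 = 40.
(Top row then right column would cost 43.)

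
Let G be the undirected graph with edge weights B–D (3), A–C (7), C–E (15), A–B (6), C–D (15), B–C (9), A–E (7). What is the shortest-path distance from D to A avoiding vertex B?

22

Candidate routes:
D→C→E→A: 15 + 15 + 7 = 37
D→C→A: 15 + 7 = 22
The minimum is 22.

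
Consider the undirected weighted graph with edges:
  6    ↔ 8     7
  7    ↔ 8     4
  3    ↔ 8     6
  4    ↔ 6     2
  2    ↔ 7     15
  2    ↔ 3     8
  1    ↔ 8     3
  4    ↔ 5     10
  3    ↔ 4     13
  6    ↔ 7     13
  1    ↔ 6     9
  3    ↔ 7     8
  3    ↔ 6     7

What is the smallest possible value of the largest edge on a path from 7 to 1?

A few of the 7→1 routes:
7 -> 3 -> 6 -> 8 -> 1: max(8, 7, 7, 3) = 8
7 -> 3 -> 8 -> 1: max(8, 6, 3) = 8
7 -> 3 -> 8 -> 6 -> 1: max(8, 6, 7, 9) = 9
7 -> 8 -> 1: max(4, 3) = 4
Best route has worst link 4.

4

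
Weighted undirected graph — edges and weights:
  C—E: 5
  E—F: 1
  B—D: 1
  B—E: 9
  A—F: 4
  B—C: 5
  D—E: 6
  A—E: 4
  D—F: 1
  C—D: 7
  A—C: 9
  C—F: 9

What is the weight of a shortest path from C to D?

Some routes from C to D:
C→D: 7
C→B→D: 5 + 1 = 6
C→E→F→D: 5 + 1 + 1 = 7
Best route has total 6.

6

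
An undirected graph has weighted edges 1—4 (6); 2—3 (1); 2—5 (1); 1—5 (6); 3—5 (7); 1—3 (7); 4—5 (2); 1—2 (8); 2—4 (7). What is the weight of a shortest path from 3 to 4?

Some routes from 3 to 4:
3-2-5-1-4: 1 + 1 + 6 + 6 = 14
3-5-2-4: 7 + 1 + 7 = 15
3-2-4: 1 + 7 = 8
3-5-4: 7 + 2 = 9
3-1-4: 7 + 6 = 13
3-2-5-4: 1 + 1 + 2 = 4
The minimum is 4.

4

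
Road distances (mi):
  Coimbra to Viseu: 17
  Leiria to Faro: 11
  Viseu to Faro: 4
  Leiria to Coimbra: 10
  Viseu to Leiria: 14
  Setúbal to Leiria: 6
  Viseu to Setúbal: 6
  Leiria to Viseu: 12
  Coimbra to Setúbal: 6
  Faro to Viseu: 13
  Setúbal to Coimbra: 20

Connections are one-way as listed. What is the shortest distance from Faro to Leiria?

Routes from Faro to Leiria:
Faro-Viseu-Setúbal-Leiria: 13 + 6 + 6 = 25
Faro-Viseu-Leiria: 13 + 14 = 27
Best route has total 25 mi.

25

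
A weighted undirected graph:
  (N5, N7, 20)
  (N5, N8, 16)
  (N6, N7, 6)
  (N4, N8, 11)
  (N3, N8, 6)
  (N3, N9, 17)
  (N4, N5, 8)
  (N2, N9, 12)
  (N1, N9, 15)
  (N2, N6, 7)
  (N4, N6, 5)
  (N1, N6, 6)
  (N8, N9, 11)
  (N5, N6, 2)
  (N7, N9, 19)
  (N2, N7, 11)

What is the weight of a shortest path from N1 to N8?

22

Checking several routes:
N1 -> N9 -> N8: 15 + 11 = 26
N1 -> N6 -> N5 -> N8: 6 + 2 + 16 = 24
N1 -> N6 -> N4 -> N8: 6 + 5 + 11 = 22
Best route has total 22.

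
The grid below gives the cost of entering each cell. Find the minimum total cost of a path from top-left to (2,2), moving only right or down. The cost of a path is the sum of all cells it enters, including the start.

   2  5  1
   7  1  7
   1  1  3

12

Take (0,0) (0,1) (1,1) (2,1) (2,2) for a total of 2 + 5 + 1 + 1 + 3 = 12.
(Top row then right column would cost 18.)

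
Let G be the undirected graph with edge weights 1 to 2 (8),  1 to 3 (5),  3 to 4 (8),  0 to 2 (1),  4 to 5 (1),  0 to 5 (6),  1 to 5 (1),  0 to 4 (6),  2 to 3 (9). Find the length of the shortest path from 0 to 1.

7

A few of the 0→1 routes:
0 -> 5 -> 1: 6 + 1 = 7
0 -> 4 -> 3 -> 1: 6 + 8 + 5 = 19
0 -> 2 -> 1: 1 + 8 = 9
0 -> 2 -> 3 -> 1: 1 + 9 + 5 = 15
0 -> 4 -> 5 -> 1: 6 + 1 + 1 = 8
0 -> 5 -> 4 -> 3 -> 1: 6 + 1 + 8 + 5 = 20
The minimum is 7.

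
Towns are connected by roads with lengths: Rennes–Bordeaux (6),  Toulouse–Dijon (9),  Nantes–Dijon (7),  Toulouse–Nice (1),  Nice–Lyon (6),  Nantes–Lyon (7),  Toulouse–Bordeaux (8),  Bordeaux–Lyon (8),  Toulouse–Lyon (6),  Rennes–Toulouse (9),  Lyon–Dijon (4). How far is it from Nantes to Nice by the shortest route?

13

Comparing a few candidate routes:
Nantes - Lyon - Dijon - Toulouse - Nice: 7 + 4 + 9 + 1 = 21
Nantes - Dijon - Toulouse - Nice: 7 + 9 + 1 = 17
Nantes - Lyon - Nice: 7 + 6 = 13
Nantes - Lyon - Toulouse - Nice: 7 + 6 + 1 = 14
Nantes - Dijon - Lyon - Nice: 7 + 4 + 6 = 17
Nantes - Dijon - Lyon - Toulouse - Nice: 7 + 4 + 6 + 1 = 18
Best route has total 13.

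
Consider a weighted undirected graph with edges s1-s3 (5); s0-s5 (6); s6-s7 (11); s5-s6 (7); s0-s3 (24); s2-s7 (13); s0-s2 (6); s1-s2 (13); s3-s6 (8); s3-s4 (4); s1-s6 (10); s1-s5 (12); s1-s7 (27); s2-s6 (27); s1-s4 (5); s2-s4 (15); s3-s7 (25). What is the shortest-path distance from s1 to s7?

Checking several routes:
s1 - s3 - s6 - s7: 5 + 8 + 11 = 24
s1 - s6 - s7: 10 + 11 = 21
s1 - s2 - s7: 13 + 13 = 26
The minimum is 21.

21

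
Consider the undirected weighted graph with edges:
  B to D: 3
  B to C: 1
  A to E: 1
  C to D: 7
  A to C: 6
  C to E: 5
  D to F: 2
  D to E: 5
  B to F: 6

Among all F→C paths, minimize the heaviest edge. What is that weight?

3

Checking several routes:
F → D → E → C: max(2, 5, 5) = 5
F → B → D → E → A → C: max(6, 3, 5, 1, 6) = 6
F → D → B → C: max(2, 3, 1) = 3
F → B → C: max(6, 1) = 6
Best route has worst link 3.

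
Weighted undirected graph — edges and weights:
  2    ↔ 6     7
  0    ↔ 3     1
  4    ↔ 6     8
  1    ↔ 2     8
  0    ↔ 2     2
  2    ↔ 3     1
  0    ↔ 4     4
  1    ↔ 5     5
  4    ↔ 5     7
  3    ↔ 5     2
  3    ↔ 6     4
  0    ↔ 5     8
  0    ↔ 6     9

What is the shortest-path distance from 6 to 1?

11

Some routes from 6 to 1:
6 → 3 → 5 → 1: 4 + 2 + 5 = 11
6 → 2 → 1: 7 + 8 = 15
6 → 3 → 2 → 1: 4 + 1 + 8 = 13
Best route has total 11.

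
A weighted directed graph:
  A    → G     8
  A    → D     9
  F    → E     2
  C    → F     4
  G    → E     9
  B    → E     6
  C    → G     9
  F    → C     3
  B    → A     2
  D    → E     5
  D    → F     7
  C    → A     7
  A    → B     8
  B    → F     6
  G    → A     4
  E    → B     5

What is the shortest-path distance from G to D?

13

Paths from G to D:
G - E - B - A - D: 9 + 5 + 2 + 9 = 25
G - E - B - F - C - A - D: 9 + 5 + 6 + 3 + 7 + 9 = 39
G - A - D: 4 + 9 = 13
The minimum is 13.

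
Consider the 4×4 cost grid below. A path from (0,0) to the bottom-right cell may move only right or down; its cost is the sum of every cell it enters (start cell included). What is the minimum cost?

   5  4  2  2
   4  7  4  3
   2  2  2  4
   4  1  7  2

21

Take [0,0] [1,0] [2,0] [2,1] [2,2] [2,3] [3,3] for a total of 5 + 4 + 2 + 2 + 2 + 4 + 2 = 21.
(Top row then right column would cost 22.)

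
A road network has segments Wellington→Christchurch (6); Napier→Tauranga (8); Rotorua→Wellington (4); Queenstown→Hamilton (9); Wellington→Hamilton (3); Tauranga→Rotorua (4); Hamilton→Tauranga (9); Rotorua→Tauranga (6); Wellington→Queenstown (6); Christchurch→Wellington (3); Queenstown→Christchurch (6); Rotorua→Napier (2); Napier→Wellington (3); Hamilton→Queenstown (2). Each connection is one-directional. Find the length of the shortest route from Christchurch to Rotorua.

Paths from Christchurch to Rotorua:
Christchurch→Wellington→Hamilton→Tauranga→Rotorua: 3 + 3 + 9 + 4 = 19
Christchurch→Wellington→Queenstown→Hamilton→Tauranga→Rotorua: 3 + 6 + 9 + 9 + 4 = 31
Best route has total 19 km.

19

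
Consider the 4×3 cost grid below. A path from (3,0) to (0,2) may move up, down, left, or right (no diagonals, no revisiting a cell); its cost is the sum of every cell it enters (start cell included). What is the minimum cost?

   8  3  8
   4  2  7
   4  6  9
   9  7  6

30

One optimal route is r3c0→r2c0→r1c0→r1c1→r0c1→r0c2.
Its cost is 9 + 4 + 4 + 2 + 3 + 8 = 30.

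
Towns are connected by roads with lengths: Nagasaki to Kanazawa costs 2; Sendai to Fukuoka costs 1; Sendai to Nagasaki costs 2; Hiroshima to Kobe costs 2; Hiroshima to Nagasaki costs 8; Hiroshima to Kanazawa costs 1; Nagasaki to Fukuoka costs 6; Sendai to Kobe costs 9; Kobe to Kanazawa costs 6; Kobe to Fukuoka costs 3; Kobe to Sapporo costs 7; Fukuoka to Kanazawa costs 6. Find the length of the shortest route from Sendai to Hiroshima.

5

A few of the Sendai→Hiroshima routes:
Sendai -> Fukuoka -> Nagasaki -> Kanazawa -> Hiroshima: 1 + 6 + 2 + 1 = 10
Sendai -> Fukuoka -> Kobe -> Hiroshima: 1 + 3 + 2 = 6
Sendai -> Nagasaki -> Kanazawa -> Hiroshima: 2 + 2 + 1 = 5
Sendai -> Fukuoka -> Kanazawa -> Hiroshima: 1 + 6 + 1 = 8
Best route has total 5.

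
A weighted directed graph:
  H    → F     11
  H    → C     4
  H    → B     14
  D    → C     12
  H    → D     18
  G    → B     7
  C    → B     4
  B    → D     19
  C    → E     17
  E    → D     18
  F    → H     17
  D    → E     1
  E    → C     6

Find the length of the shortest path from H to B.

8

Paths from H to B:
H → B: 14
H → D → C → B: 18 + 12 + 4 = 34
H → C → B: 4 + 4 = 8
H → D → E → C → B: 18 + 1 + 6 + 4 = 29
Shortest: 8.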